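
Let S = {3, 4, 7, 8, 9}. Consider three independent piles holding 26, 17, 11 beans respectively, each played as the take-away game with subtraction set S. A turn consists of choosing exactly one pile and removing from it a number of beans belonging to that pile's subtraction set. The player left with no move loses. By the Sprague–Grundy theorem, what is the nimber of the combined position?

All piles use S = {3, 4, 7, 8, 9}:
n :  0  1  2  3  4  5  6  7  8  9 10 11 12 13 14 15 16 17 18 19 20 21 22 23 24 25 26
G :  0  0  0  1  1  1  2  2  2  3  3  3  0  0  0  1  1  1  2  2  2  3  3  3  0  0  0
Pile A: G(26) = 0.
Pile B: G(17) = 1.
Pile C: G(11) = 3.
Combined Grundy value = 0 ⊕ 1 ⊕ 3 = 2.

2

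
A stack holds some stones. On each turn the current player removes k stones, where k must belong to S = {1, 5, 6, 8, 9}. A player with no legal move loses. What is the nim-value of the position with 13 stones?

5

n :  0  1  2  3  4  5  6  7  8  9 10 11 12 13
G :  0  1  0  1  0  1  2  3  2  3  2  3  4  5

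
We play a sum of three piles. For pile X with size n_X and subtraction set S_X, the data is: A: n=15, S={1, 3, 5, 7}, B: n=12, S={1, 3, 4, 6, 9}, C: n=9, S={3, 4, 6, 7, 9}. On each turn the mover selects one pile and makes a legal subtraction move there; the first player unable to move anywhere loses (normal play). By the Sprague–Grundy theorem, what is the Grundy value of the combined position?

Pile A, S = {1, 3, 5, 7}:
n :  0  1  2  3  4  5  6  7  8  9 10 11 12 13 14 15
G :  0  1  0  1  0  1  0  1  0  1  0  1  0  1  0  1
G_A(15) = 1.
Pile B, S = {1, 3, 4, 6, 9}:
G(0) = 0
G(1) = mex{0} = 1
G(2) = mex{1} = 0
G(3) = mex{0,0} = 1
G(4) = mex{1,1,0} = 2
G(5) = mex{2,0,1} = 3
G(6) = mex{3,1,0,0} = 2
G(7) = mex{2,2,1,1} = 0
G(8) = mex{0,3,2,0} = 1
G(9) = mex{1,2,3,1,0} = 4
G(10) = mex{4,0,2,2,1} = 3
G(11) = mex{3,1,0,3,0} = 2
G(12) = mex{2,4,1,2,1} = 0
G_B(12) = 0.
Pile C, S = {3, 4, 6, 7, 9}:
G(0) = 0
G(1) = mex{} = 0
G(2) = mex{} = 0
G(3) = mex{0} = 1
G(4) = mex{0,0} = 1
G(5) = mex{0,0} = 1
G(6) = mex{1,0,0} = 2
G(7) = mex{1,1,0,0} = 2
G(8) = mex{1,1,0,0} = 2
G(9) = mex{2,1,1,0,0} = 3
G_C(9) = 3.
Combined Grundy value = 1 ⊕ 0 ⊕ 3 = 2.

2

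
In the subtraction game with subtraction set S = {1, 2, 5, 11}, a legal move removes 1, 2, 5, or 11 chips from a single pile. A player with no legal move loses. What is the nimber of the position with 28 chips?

G(0) = 0
G(1) = mex{0} = 1
G(2) = mex{1,0} = 2
G(3) = mex{2,1} = 0
G(4) = mex{0,2} = 1
G(5) = mex{1,0,0} = 2
G(6) = mex{2,1,1} = 0
G(7) = mex{0,2,2} = 1
G(8) = mex{1,0,0} = 2
G(9) = mex{2,1,1} = 0
G(10) = mex{0,2,2} = 1
G(11) = mex{1,0,0,0} = 2
G(12) = mex{2,1,1,1} = 0
G(13) = mex{0,2,2,2} = 1
G(14) = mex{1,0,0,0} = 2
G(15) = mex{2,1,1,1} = 0
G(16) = mex{0,2,2,2} = 1
G(17) = mex{1,0,0,0} = 2
G(18) = mex{2,1,1,1} = 0
G(19) = mex{0,2,2,2} = 1
G(20) = mex{1,0,0,0} = 2
G(21) = mex{2,1,1,1} = 0
G(22) = mex{0,2,2,2} = 1
G(23) = mex{1,0,0,0} = 2
G(24) = mex{2,1,1,1} = 0
G(25) = mex{0,2,2,2} = 1
G(26) = mex{1,0,0,0} = 2
G(27) = mex{2,1,1,1} = 0
G(28) = mex{0,2,2,2} = 1

1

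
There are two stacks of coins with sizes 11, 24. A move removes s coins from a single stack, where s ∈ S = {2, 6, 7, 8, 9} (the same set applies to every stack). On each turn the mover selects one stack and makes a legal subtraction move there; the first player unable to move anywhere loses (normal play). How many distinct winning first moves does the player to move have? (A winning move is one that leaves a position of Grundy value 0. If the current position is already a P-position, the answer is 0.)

All stacks use S = {2, 6, 7, 8, 9}:
n :  0  1  2  3  4  5  6  7  8  9 10 11 12 13 14 15 16 17 18 19 20 21 22 23 24
G :  0  0  1  1  0  0  1  1  2  2  3  3  2  2  3  0  0  1  1  0  0  1  1  2  2
Stack A: G(11) = 3.
Stack B: G(24) = 2.
Combined Grundy value = 3 ⊕ 2 = 1.
A winning move leaves total XOR = 0, i.e. changes one component's Grundy value g to g ⊕ X where X is the current total.
Stack A: need g' = 3⊕1 = 2. Options: 11−2→G=2, 11−6→G=0, 11−7→G=0, 11−8→G=1, 11−9→G=1. Hits: 1.
Stack B: need g' = 2⊕1 = 3. Options: 24−2→G=1, 24−6→G=1, 24−7→G=1, 24−8→G=0, 24−9→G=0. Hits: 0.

1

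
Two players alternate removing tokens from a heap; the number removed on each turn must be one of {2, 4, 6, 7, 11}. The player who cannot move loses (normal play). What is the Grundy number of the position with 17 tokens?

4

G(0) = 0
G(1) = mex{} = 0
G(2) = mex{0} = 1
G(3) = mex{0} = 1
G(4) = mex{1,0} = 2
G(5) = mex{1,0} = 2
G(6) = mex{2,1,0} = 3
G(7) = mex{2,1,0,0} = 3
G(8) = mex{3,2,1,0} = 4
G(9) = mex{3,2,1,1} = 0
G(10) = mex{4,3,2,1} = 0
G(11) = mex{0,3,2,2,0} = 1
G(12) = mex{0,4,3,2,0} = 1
G(13) = mex{1,0,3,3,1} = 2
G(14) = mex{1,0,4,3,1} = 2
G(15) = mex{2,1,0,4,2} = 3
G(16) = mex{2,1,0,0,2} = 3
G(17) = mex{3,2,1,0,3} = 4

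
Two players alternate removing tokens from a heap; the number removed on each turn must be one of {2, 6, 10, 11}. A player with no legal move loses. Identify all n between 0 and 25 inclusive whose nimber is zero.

0, 1, 4, 5, 8, 9, 13, 17, 21, 22, 25

n :  0  1  2  3  4  5  6  7  8  9 10 11 12 13 14 15 16 17 18 19 20 21 22 23 24 25
G :  0  0  1  1  0  0  1  1  0  0  1  1  2  0  3  1  2  0  3  1  2  0  0  1  1  0
P-positions are exactly the n with G(n) = 0.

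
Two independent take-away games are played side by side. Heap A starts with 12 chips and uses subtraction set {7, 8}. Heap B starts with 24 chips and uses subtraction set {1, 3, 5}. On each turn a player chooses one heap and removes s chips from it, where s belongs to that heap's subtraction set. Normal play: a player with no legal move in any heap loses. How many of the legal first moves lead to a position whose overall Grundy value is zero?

Heap A, S = {7, 8}:
n :  0  1  2  3  4  5  6  7  8  9 10 11 12
G :  0  0  0  0  0  0  0  1  1  1  1  1  1
G_A(12) = 1.
Heap B, S = {1, 3, 5}:
G(0) = 0
G(1) = mex{0} = 1
G(2) = mex{1} = 0
G(3) = mex{0,0} = 1
G(4) = mex{1,1} = 0
G(5) = mex{0,0,0} = 1
G(6) = mex{1,1,1} = 0
G(7) = mex{0,0,0} = 1
G(8) = mex{1,1,1} = 0
G(9) = mex{0,0,0} = 1
G(10) = mex{1,1,1} = 0
G(11) = mex{0,0,0} = 1
G(12) = mex{1,1,1} = 0
G(13) = mex{0,0,0} = 1
G(14) = mex{1,1,1} = 0
G(15) = mex{0,0,0} = 1
G(16) = mex{1,1,1} = 0
G(17) = mex{0,0,0} = 1
G(18) = mex{1,1,1} = 0
G(19) = mex{0,0,0} = 1
G(20) = mex{1,1,1} = 0
G(21) = mex{0,0,0} = 1
G(22) = mex{1,1,1} = 0
G(23) = mex{0,0,0} = 1
G(24) = mex{1,1,1} = 0
G_B(24) = 0.
Combined Grundy value = 1 ⊕ 0 = 1.
A winning move leaves total XOR = 0, i.e. changes one component's Grundy value g to g ⊕ X where X is the current total.
Heap A: need g' = 1⊕1 = 0. Options: 12−7→G=0, 12−8→G=0. Hits: 2.
Heap B: need g' = 0⊕1 = 1. Options: 24−1→G=1, 24−3→G=1, 24−5→G=1. Hits: 3.

5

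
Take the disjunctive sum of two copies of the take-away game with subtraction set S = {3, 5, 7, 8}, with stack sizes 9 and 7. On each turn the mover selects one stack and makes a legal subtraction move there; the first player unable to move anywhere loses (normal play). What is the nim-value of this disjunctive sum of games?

1

All stacks use S = {3, 5, 7, 8}:
G(0) = 0
G(1) = mex{} = 0
G(2) = mex{} = 0
G(3) = mex{0} = 1
G(4) = mex{0} = 1
G(5) = mex{0,0} = 1
G(6) = mex{1,0} = 2
G(7) = mex{1,0,0} = 2
G(8) = mex{1,1,0,0} = 2
G(9) = mex{2,1,0,0} = 3
Stack A: G(9) = 3.
Stack B: G(7) = 2.
Combined Grundy value = 3 ⊕ 2 = 1.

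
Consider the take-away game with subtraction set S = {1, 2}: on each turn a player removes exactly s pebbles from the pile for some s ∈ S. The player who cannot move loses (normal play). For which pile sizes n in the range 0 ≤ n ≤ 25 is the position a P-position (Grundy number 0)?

0, 3, 6, 9, 12, 15, 18, 21, 24

G(0) = 0
G(1) = mex{0} = 1
G(2) = mex{1,0} = 2
G(3) = mex{2,1} = 0
G(4) = mex{0,2} = 1
G(5) = mex{1,0} = 2
G(6) = mex{2,1} = 0
G(7) = mex{0,2} = 1
G(8) = mex{1,0} = 2
G(9) = mex{2,1} = 0
G(10) = mex{0,2} = 1
G(11) = mex{1,0} = 2
G(12) = mex{2,1} = 0
G(13) = mex{0,2} = 1
G(14) = mex{1,0} = 2
G(15) = mex{2,1} = 0
G(16) = mex{0,2} = 1
G(17) = mex{1,0} = 2
G(18) = mex{2,1} = 0
G(19) = mex{0,2} = 1
G(20) = mex{1,0} = 2
G(21) = mex{2,1} = 0
G(22) = mex{0,2} = 1
G(23) = mex{1,0} = 2
G(24) = mex{2,1} = 0
G(25) = mex{0,2} = 1
P-positions are exactly the n with G(n) = 0.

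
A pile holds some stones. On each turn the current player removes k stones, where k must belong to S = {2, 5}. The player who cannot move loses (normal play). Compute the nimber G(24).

1

G(0) = 0
G(1) = mex{} = 0
G(2) = mex{0} = 1
G(3) = mex{0} = 1
G(4) = mex{1} = 0
G(5) = mex{1,0} = 2
G(6) = mex{0,0} = 1
G(7) = mex{2,1} = 0
G(8) = mex{1,1} = 0
G(9) = mex{0,0} = 1
G(10) = mex{0,2} = 1
G(11) = mex{1,1} = 0
G(12) = mex{1,0} = 2
G(13) = mex{0,0} = 1
G(14) = mex{2,1} = 0
G(15) = mex{1,1} = 0
G(16) = mex{0,0} = 1
G(17) = mex{0,2} = 1
G(18) = mex{1,1} = 0
G(19) = mex{1,0} = 2
G(20) = mex{0,0} = 1
G(21) = mex{2,1} = 0
G(22) = mex{1,1} = 0
G(23) = mex{0,0} = 1
G(24) = mex{0,2} = 1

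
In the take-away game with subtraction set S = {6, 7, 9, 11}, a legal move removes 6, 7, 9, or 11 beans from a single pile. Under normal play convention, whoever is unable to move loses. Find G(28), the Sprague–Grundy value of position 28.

G(0) = 0
G(1) = mex{} = 0
G(2) = mex{} = 0
G(3) = mex{} = 0
G(4) = mex{} = 0
G(5) = mex{} = 0
G(6) = mex{0} = 1
G(7) = mex{0,0} = 1
G(8) = mex{0,0} = 1
G(9) = mex{0,0,0} = 1
G(10) = mex{0,0,0} = 1
G(11) = mex{0,0,0,0} = 1
G(12) = mex{1,0,0,0} = 2
G(13) = mex{1,1,0,0} = 2
G(14) = mex{1,1,0,0} = 2
G(15) = mex{1,1,1,0} = 2
G(16) = mex{1,1,1,0} = 2
G(17) = mex{1,1,1,1} = 0
G(18) = mex{2,1,1,1} = 0
G(19) = mex{2,2,1,1} = 0
G(20) = mex{2,2,1,1} = 0
G(21) = mex{2,2,2,1} = 0
G(22) = mex{2,2,2,1} = 0
G(23) = mex{0,2,2,2} = 1
G(24) = mex{0,0,2,2} = 1
G(25) = mex{0,0,2,2} = 1
G(26) = mex{0,0,0,2} = 1
G(27) = mex{0,0,0,2} = 1
G(28) = mex{0,0,0,0} = 1

1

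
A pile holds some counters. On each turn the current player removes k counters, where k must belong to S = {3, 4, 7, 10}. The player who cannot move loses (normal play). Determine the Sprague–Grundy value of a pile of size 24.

3

G(0) = 0
G(1) = mex{} = 0
G(2) = mex{} = 0
G(3) = mex{0} = 1
G(4) = mex{0,0} = 1
G(5) = mex{0,0} = 1
G(6) = mex{1,0} = 2
G(7) = mex{1,1,0} = 2
G(8) = mex{1,1,0} = 2
G(9) = mex{2,1,0} = 3
G(10) = mex{2,2,1,0} = 3
G(11) = mex{2,2,1,0} = 3
G(12) = mex{3,2,1,0} = 4
G(13) = mex{3,3,2,1} = 0
G(14) = mex{3,3,2,1} = 0
G(15) = mex{4,3,2,1} = 0
G(16) = mex{0,4,3,2} = 1
G(17) = mex{0,0,3,2} = 1
G(18) = mex{0,0,3,2} = 1
G(19) = mex{1,0,4,3} = 2
G(20) = mex{1,1,0,3} = 2
G(21) = mex{1,1,0,3} = 2
G(22) = mex{2,1,0,4} = 3
G(23) = mex{2,2,1,0} = 3
G(24) = mex{2,2,1,0} = 3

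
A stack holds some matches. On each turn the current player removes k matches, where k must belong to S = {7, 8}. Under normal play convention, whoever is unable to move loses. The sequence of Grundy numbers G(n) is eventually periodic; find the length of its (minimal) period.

n :  0  1  2  3  4  5  6  7  8  9 10 11 12 13 14 15 16 17 18 19 20 21 22 23 24 25 26 27 28 29 30 31
G :  0  0  0  0  0  0  0  1  1  1  1  1  1  1  2  0  0  0  0  0  0  0  1  1  1  1  1  1  1  2  0  0
G(n+15) = G(n) holds for n = 0,…,7 (a full window of length max(S) = 8), so the sequence is purely periodic with period 15.

15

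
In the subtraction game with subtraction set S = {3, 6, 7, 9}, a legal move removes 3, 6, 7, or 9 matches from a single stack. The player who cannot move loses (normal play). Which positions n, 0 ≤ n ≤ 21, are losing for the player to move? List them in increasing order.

0, 1, 2, 12, 13, 14

n :  0  1  2  3  4  5  6  7  8  9 10 11 12 13 14 15 16 17 18 19 20 21
G :  0  0  0  1  1  1  2  2  2  3  3  3  0  0  0  1  1  1  2  2  2  3
P-positions are exactly the n with G(n) = 0.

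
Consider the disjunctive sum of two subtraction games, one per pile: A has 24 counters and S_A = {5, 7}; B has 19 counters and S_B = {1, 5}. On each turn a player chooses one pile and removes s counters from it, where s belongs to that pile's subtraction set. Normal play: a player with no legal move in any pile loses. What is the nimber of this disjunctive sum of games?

1

Pile A, S = {5, 7}:
G(0) = 0
G(1) = mex{} = 0
G(2) = mex{} = 0
G(3) = mex{} = 0
G(4) = mex{} = 0
G(5) = mex{0} = 1
G(6) = mex{0} = 1
G(7) = mex{0,0} = 1
G(8) = mex{0,0} = 1
G(9) = mex{0,0} = 1
G(10) = mex{1,0} = 2
G(11) = mex{1,0} = 2
G(12) = mex{1,1} = 0
G(13) = mex{1,1} = 0
G(14) = mex{1,1} = 0
G(15) = mex{2,1} = 0
G(16) = mex{2,1} = 0
G(17) = mex{0,2} = 1
G(18) = mex{0,2} = 1
G(19) = mex{0,0} = 1
G(20) = mex{0,0} = 1
G(21) = mex{0,0} = 1
G(22) = mex{1,0} = 2
G(23) = mex{1,0} = 2
G(24) = mex{1,1} = 0
G_A(24) = 0.
Pile B, S = {1, 5}:
G(0) = 0
G(1) = mex{0} = 1
G(2) = mex{1} = 0
G(3) = mex{0} = 1
G(4) = mex{1} = 0
G(5) = mex{0,0} = 1
G(6) = mex{1,1} = 0
G(7) = mex{0,0} = 1
G(8) = mex{1,1} = 0
G(9) = mex{0,0} = 1
G(10) = mex{1,1} = 0
G(11) = mex{0,0} = 1
G(12) = mex{1,1} = 0
G(13) = mex{0,0} = 1
G(14) = mex{1,1} = 0
G(15) = mex{0,0} = 1
G(16) = mex{1,1} = 0
G(17) = mex{0,0} = 1
G(18) = mex{1,1} = 0
G(19) = mex{0,0} = 1
G_B(19) = 1.
Combined Grundy value = 0 ⊕ 1 = 1.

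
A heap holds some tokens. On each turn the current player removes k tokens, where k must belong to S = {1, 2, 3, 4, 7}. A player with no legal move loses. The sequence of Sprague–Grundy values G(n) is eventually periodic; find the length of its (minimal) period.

5

G(0) = 0
G(1) = mex{0} = 1
G(2) = mex{1,0} = 2
G(3) = mex{2,1,0} = 3
G(4) = mex{3,2,1,0} = 4
G(5) = mex{4,3,2,1} = 0
G(6) = mex{0,4,3,2} = 1
G(7) = mex{1,0,4,3,0} = 2
G(8) = mex{2,1,0,4,1} = 3
G(9) = mex{3,2,1,0,2} = 4
G(10) = mex{4,3,2,1,3} = 0
G(11) = mex{0,4,3,2,4} = 1
G(12) = mex{1,0,4,3,0} = 2
G(13) = mex{2,1,0,4,1} = 3
G(14) = mex{3,2,1,0,2} = 4
G(n+5) = G(n) holds for n = 0,…,6 (a full window of length max(S) = 7), so the sequence is purely periodic with period 5.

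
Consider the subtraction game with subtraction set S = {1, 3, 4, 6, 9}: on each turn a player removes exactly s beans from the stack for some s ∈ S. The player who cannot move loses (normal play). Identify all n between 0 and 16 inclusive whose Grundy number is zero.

G(0) = 0
G(1) = mex{0} = 1
G(2) = mex{1} = 0
G(3) = mex{0,0} = 1
G(4) = mex{1,1,0} = 2
G(5) = mex{2,0,1} = 3
G(6) = mex{3,1,0,0} = 2
G(7) = mex{2,2,1,1} = 0
G(8) = mex{0,3,2,0} = 1
G(9) = mex{1,2,3,1,0} = 4
G(10) = mex{4,0,2,2,1} = 3
G(11) = mex{3,1,0,3,0} = 2
G(12) = mex{2,4,1,2,1} = 0
G(13) = mex{0,3,4,0,2} = 1
G(14) = mex{1,2,3,1,3} = 0
G(15) = mex{0,0,2,4,2} = 1
G(16) = mex{1,1,0,3,0} = 2
P-positions are exactly the n with G(n) = 0.

0, 2, 7, 12, 14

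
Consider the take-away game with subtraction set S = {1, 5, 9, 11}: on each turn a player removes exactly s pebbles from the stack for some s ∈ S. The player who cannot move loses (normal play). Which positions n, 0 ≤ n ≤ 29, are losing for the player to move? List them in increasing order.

0, 2, 4, 6, 8, 10, 12, 14, 16, 18, 20, 22, 24, 26, 28

G(0) = 0
G(1) = mex{0} = 1
G(2) = mex{1} = 0
G(3) = mex{0} = 1
G(4) = mex{1} = 0
G(5) = mex{0,0} = 1
G(6) = mex{1,1} = 0
G(7) = mex{0,0} = 1
G(8) = mex{1,1} = 0
G(9) = mex{0,0,0} = 1
G(10) = mex{1,1,1} = 0
G(11) = mex{0,0,0,0} = 1
G(12) = mex{1,1,1,1} = 0
G(13) = mex{0,0,0,0} = 1
G(14) = mex{1,1,1,1} = 0
G(15) = mex{0,0,0,0} = 1
G(16) = mex{1,1,1,1} = 0
G(17) = mex{0,0,0,0} = 1
G(18) = mex{1,1,1,1} = 0
G(19) = mex{0,0,0,0} = 1
G(20) = mex{1,1,1,1} = 0
G(21) = mex{0,0,0,0} = 1
G(22) = mex{1,1,1,1} = 0
G(23) = mex{0,0,0,0} = 1
G(24) = mex{1,1,1,1} = 0
G(25) = mex{0,0,0,0} = 1
G(26) = mex{1,1,1,1} = 0
G(27) = mex{0,0,0,0} = 1
G(28) = mex{1,1,1,1} = 0
G(29) = mex{0,0,0,0} = 1
P-positions are exactly the n with G(n) = 0.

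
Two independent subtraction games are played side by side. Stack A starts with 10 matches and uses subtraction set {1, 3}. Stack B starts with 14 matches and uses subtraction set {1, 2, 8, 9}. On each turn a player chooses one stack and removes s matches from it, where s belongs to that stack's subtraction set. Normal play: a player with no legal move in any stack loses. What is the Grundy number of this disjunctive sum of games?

1

Stack A, S = {1, 3}:
n :  0  1  2  3  4  5  6  7  8  9 10
G :  0  1  0  1  0  1  0  1  0  1  0
G_A(10) = 0.
Stack B, S = {1, 2, 8, 9}:
G(0) = 0
G(1) = mex{0} = 1
G(2) = mex{1,0} = 2
G(3) = mex{2,1} = 0
G(4) = mex{0,2} = 1
G(5) = mex{1,0} = 2
G(6) = mex{2,1} = 0
G(7) = mex{0,2} = 1
G(8) = mex{1,0,0} = 2
G(9) = mex{2,1,1,0} = 3
G(10) = mex{3,2,2,1} = 0
G(11) = mex{0,3,0,2} = 1
G(12) = mex{1,0,1,0} = 2
G(13) = mex{2,1,2,1} = 0
G(14) = mex{0,2,0,2} = 1
G_B(14) = 1.
Combined Grundy value = 0 ⊕ 1 = 1.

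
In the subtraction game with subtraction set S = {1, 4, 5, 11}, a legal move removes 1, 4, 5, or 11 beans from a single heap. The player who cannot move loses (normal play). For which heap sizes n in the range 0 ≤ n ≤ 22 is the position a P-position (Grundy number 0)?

n :  0  1  2  3  4  5  6  7  8  9 10 11 12 13 14 15 16 17 18 19 20 21 22
G :  0  1  0  1  2  3  2  3  0  1  0  1  2  3  2  3  0  1  0  1  2  3  2
P-positions are exactly the n with G(n) = 0.

0, 2, 8, 10, 16, 18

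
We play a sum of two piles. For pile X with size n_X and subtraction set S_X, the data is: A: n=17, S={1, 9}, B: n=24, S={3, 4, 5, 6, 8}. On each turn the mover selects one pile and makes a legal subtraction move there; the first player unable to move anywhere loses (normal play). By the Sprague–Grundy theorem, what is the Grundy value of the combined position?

1

Pile A, S = {1, 9}:
G(0) = 0
G(1) = mex{0} = 1
G(2) = mex{1} = 0
G(3) = mex{0} = 1
G(4) = mex{1} = 0
G(5) = mex{0} = 1
G(6) = mex{1} = 0
G(7) = mex{0} = 1
G(8) = mex{1} = 0
G(9) = mex{0,0} = 1
G(10) = mex{1,1} = 0
G(11) = mex{0,0} = 1
G(12) = mex{1,1} = 0
G(13) = mex{0,0} = 1
G(14) = mex{1,1} = 0
G(15) = mex{0,0} = 1
G(16) = mex{1,1} = 0
G(17) = mex{0,0} = 1
G_A(17) = 1.
Pile B, S = {3, 4, 5, 6, 8}:
n :  0  1  2  3  4  5  6  7  8  9 10 11 12 13 14 15 16 17 18 19 20 21 22 23 24
G :  0  0  0  1  1  1  2  2  2  3  3  0  0  0  1  1  1  2  2  2  3  3  0  0  0
G_B(24) = 0.
Combined Grundy value = 1 ⊕ 0 = 1.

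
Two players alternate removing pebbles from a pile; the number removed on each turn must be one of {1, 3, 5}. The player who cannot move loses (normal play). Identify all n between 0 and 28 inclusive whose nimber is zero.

0, 2, 4, 6, 8, 10, 12, 14, 16, 18, 20, 22, 24, 26, 28

n :  0  1  2  3  4  5  6  7  8  9 10 11 12 13 14 15 16 17 18 19 20 21 22 23 24 25 26 27 28
G :  0  1  0  1  0  1  0  1  0  1  0  1  0  1  0  1  0  1  0  1  0  1  0  1  0  1  0  1  0
P-positions are exactly the n with G(n) = 0.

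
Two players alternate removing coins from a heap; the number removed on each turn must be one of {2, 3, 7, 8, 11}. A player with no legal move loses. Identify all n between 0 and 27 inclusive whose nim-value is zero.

n :  0  1  2  3  4  5  6  7  8  9 10 11 12 13 14 15 16 17 18 19 20 21 22 23 24 25 26 27
G :  0  0  1  1  2  0  0  1  1  2  0  3  1  2  2  0  3  1  2  0  0  1  1  2  0  0  1  1
P-positions are exactly the n with G(n) = 0.

0, 1, 5, 6, 10, 15, 19, 20, 24, 25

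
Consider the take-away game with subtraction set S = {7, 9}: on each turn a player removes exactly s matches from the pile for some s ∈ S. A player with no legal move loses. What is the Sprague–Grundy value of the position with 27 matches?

1

G(0) = 0
G(1) = mex{} = 0
G(2) = mex{} = 0
G(3) = mex{} = 0
G(4) = mex{} = 0
G(5) = mex{} = 0
G(6) = mex{} = 0
G(7) = mex{0} = 1
G(8) = mex{0} = 1
G(9) = mex{0,0} = 1
G(10) = mex{0,0} = 1
G(11) = mex{0,0} = 1
G(12) = mex{0,0} = 1
G(13) = mex{0,0} = 1
G(14) = mex{1,0} = 2
G(15) = mex{1,0} = 2
G(16) = mex{1,1} = 0
G(17) = mex{1,1} = 0
G(18) = mex{1,1} = 0
G(19) = mex{1,1} = 0
G(20) = mex{1,1} = 0
G(21) = mex{2,1} = 0
G(22) = mex{2,1} = 0
G(23) = mex{0,2} = 1
G(24) = mex{0,2} = 1
G(25) = mex{0,0} = 1
G(26) = mex{0,0} = 1
G(27) = mex{0,0} = 1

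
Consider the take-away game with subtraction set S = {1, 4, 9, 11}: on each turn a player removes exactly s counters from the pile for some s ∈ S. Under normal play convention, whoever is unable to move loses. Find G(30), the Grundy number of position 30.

0

G(0) = 0
G(1) = mex{0} = 1
G(2) = mex{1} = 0
G(3) = mex{0} = 1
G(4) = mex{1,0} = 2
G(5) = mex{2,1} = 0
G(6) = mex{0,0} = 1
G(7) = mex{1,1} = 0
G(8) = mex{0,2} = 1
G(9) = mex{1,0,0} = 2
G(10) = mex{2,1,1} = 0
G(11) = mex{0,0,0,0} = 1
G(12) = mex{1,1,1,1} = 0
G(13) = mex{0,2,2,0} = 1
G(14) = mex{1,0,0,1} = 2
G(15) = mex{2,1,1,2} = 0
G(16) = mex{0,0,0,0} = 1
G(17) = mex{1,1,1,1} = 0
G(18) = mex{0,2,2,0} = 1
G(19) = mex{1,0,0,1} = 2
G(20) = mex{2,1,1,2} = 0
G(21) = mex{0,0,0,0} = 1
G(22) = mex{1,1,1,1} = 0
G(23) = mex{0,2,2,0} = 1
G(24) = mex{1,0,0,1} = 2
G(25) = mex{2,1,1,2} = 0
G(26) = mex{0,0,0,0} = 1
G(27) = mex{1,1,1,1} = 0
G(28) = mex{0,2,2,0} = 1
G(29) = mex{1,0,0,1} = 2
G(30) = mex{2,1,1,2} = 0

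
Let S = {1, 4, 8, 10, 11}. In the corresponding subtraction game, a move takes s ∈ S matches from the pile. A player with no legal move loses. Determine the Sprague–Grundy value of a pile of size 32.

2

n :  0  1  2  3  4  5  6  7  8  9 10 11 12 13 14 15 16 17 18 19 20 21 22 23 24 25 26 27 28 29 30 31 32
G :  0  1  0  1  2  0  1  0  1  2  3  2  3  4  0  1  2  3  2  0  1  0  1  2  3  2  0  1  0  1  2  3  2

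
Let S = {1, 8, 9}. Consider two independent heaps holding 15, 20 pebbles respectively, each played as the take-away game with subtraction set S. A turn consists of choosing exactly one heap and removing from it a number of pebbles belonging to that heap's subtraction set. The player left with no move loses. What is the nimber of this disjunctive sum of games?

All heaps use S = {1, 8, 9}:
n :  0  1  2  3  4  5  6  7  8  9 10 11 12 13 14 15 16 17 18 19 20
G :  0  1  0  1  0  1  0  1  2  3  2  3  2  3  2  3  0  1  0  1  0
Heap A: G(15) = 3.
Heap B: G(20) = 0.
Combined Grundy value = 3 ⊕ 0 = 3.

3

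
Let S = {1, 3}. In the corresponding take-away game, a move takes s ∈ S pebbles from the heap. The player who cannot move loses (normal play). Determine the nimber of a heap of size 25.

G(0) = 0
G(1) = mex{0} = 1
G(2) = mex{1} = 0
G(3) = mex{0,0} = 1
G(4) = mex{1,1} = 0
G(5) = mex{0,0} = 1
G(6) = mex{1,1} = 0
G(7) = mex{0,0} = 1
G(8) = mex{1,1} = 0
G(9) = mex{0,0} = 1
G(10) = mex{1,1} = 0
G(11) = mex{0,0} = 1
G(12) = mex{1,1} = 0
G(13) = mex{0,0} = 1
G(14) = mex{1,1} = 0
G(15) = mex{0,0} = 1
G(16) = mex{1,1} = 0
G(17) = mex{0,0} = 1
G(18) = mex{1,1} = 0
G(19) = mex{0,0} = 1
G(20) = mex{1,1} = 0
G(21) = mex{0,0} = 1
G(22) = mex{1,1} = 0
G(23) = mex{0,0} = 1
G(24) = mex{1,1} = 0
G(25) = mex{0,0} = 1

1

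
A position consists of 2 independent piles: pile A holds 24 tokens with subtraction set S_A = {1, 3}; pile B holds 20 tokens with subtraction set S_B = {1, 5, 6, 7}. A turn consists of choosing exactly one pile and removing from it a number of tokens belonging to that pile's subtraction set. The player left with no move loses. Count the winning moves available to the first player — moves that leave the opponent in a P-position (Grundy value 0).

1

Pile A, S = {1, 3}:
G(0) = 0
G(1) = mex{0} = 1
G(2) = mex{1} = 0
G(3) = mex{0,0} = 1
G(4) = mex{1,1} = 0
G(5) = mex{0,0} = 1
G(6) = mex{1,1} = 0
G(7) = mex{0,0} = 1
G(8) = mex{1,1} = 0
G(9) = mex{0,0} = 1
G(10) = mex{1,1} = 0
G(11) = mex{0,0} = 1
G(12) = mex{1,1} = 0
G(13) = mex{0,0} = 1
G(14) = mex{1,1} = 0
G(15) = mex{0,0} = 1
G(16) = mex{1,1} = 0
G(17) = mex{0,0} = 1
G(18) = mex{1,1} = 0
G(19) = mex{0,0} = 1
G(20) = mex{1,1} = 0
G(21) = mex{0,0} = 1
G(22) = mex{1,1} = 0
G(23) = mex{0,0} = 1
G(24) = mex{1,1} = 0
G_A(24) = 0.
Pile B, S = {1, 5, 6, 7}:
n :  0  1  2  3  4  5  6  7  8  9 10 11 12 13 14 15 16 17 18 19 20
G :  0  1  0  1  0  1  2  3  2  3  2  3  0  1  0  1  0  1  2  3  2
G_B(20) = 2.
Combined Grundy value = 0 ⊕ 2 = 2.
A winning move leaves total XOR = 0, i.e. changes one component's Grundy value g to g ⊕ X where X is the current total.
Pile A: need g' = 0⊕2 = 2. Options: 24−1→G=1, 24−3→G=1. Hits: 0.
Pile B: need g' = 2⊕2 = 0. Options: 20−1→G=3, 20−5→G=1, 20−6→G=0, 20−7→G=1. Hits: 1.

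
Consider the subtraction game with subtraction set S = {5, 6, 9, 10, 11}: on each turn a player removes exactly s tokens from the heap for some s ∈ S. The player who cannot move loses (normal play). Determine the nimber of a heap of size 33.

G(0) = 0
G(1) = mex{} = 0
G(2) = mex{} = 0
G(3) = mex{} = 0
G(4) = mex{} = 0
G(5) = mex{0} = 1
G(6) = mex{0,0} = 1
G(7) = mex{0,0} = 1
G(8) = mex{0,0} = 1
G(9) = mex{0,0,0} = 1
G(10) = mex{1,0,0,0} = 2
G(11) = mex{1,1,0,0,0} = 2
G(12) = mex{1,1,0,0,0} = 2
G(13) = mex{1,1,0,0,0} = 2
G(14) = mex{1,1,1,0,0} = 2
G(15) = mex{2,1,1,1,0} = 3
G(16) = mex{2,2,1,1,1} = 0
G(17) = mex{2,2,1,1,1} = 0
G(18) = mex{2,2,1,1,1} = 0
G(19) = mex{2,2,2,1,1} = 0
G(20) = mex{3,2,2,2,1} = 0
G(21) = mex{0,3,2,2,2} = 1
G(22) = mex{0,0,2,2,2} = 1
G(23) = mex{0,0,2,2,2} = 1
G(24) = mex{0,0,3,2,2} = 1
G(25) = mex{0,0,0,3,2} = 1
G(26) = mex{1,0,0,0,3} = 2
G(27) = mex{1,1,0,0,0} = 2
G(28) = mex{1,1,0,0,0} = 2
G(29) = mex{1,1,0,0,0} = 2
G(30) = mex{1,1,1,0,0} = 2
G(31) = mex{2,1,1,1,0} = 3
G(32) = mex{2,2,1,1,1} = 0
G(33) = mex{2,2,1,1,1} = 0

0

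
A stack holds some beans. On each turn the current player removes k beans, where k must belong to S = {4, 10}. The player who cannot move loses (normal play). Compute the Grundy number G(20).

G(0) = 0
G(1) = mex{} = 0
G(2) = mex{} = 0
G(3) = mex{} = 0
G(4) = mex{0} = 1
G(5) = mex{0} = 1
G(6) = mex{0} = 1
G(7) = mex{0} = 1
G(8) = mex{1} = 0
G(9) = mex{1} = 0
G(10) = mex{1,0} = 2
G(11) = mex{1,0} = 2
G(12) = mex{0,0} = 1
G(13) = mex{0,0} = 1
G(14) = mex{2,1} = 0
G(15) = mex{2,1} = 0
G(16) = mex{1,1} = 0
G(17) = mex{1,1} = 0
G(18) = mex{0,0} = 1
G(19) = mex{0,0} = 1
G(20) = mex{0,2} = 1

1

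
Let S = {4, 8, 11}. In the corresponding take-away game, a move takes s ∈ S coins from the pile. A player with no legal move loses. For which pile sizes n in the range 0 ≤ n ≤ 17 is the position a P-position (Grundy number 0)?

0, 1, 2, 3, 15, 16, 17

G(0) = 0
G(1) = mex{} = 0
G(2) = mex{} = 0
G(3) = mex{} = 0
G(4) = mex{0} = 1
G(5) = mex{0} = 1
G(6) = mex{0} = 1
G(7) = mex{0} = 1
G(8) = mex{1,0} = 2
G(9) = mex{1,0} = 2
G(10) = mex{1,0} = 2
G(11) = mex{1,0,0} = 2
G(12) = mex{2,1,0} = 3
G(13) = mex{2,1,0} = 3
G(14) = mex{2,1,0} = 3
G(15) = mex{2,1,1} = 0
G(16) = mex{3,2,1} = 0
G(17) = mex{3,2,1} = 0
P-positions are exactly the n with G(n) = 0.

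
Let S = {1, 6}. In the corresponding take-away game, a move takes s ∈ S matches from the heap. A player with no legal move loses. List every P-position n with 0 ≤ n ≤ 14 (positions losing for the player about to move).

n :  0  1  2  3  4  5  6  7  8  9 10 11 12 13 14
G :  0  1  0  1  0  1  2  0  1  0  1  0  1  2  0
P-positions are exactly the n with G(n) = 0.

0, 2, 4, 7, 9, 11, 14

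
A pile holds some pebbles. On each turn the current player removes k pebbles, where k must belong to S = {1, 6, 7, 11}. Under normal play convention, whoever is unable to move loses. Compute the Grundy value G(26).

n :  0  1  2  3  4  5  6  7  8  9 10 11 12 13 14 15 16 17 18 19 20 21 22 23 24 25 26
G :  0  1  0  1  0  1  2  3  2  3  2  3  0  1  0  1  0  1  2  3  2  3  2  3  0  1  0

0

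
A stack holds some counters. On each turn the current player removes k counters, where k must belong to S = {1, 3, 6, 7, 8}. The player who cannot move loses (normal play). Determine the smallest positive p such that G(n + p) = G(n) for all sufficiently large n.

13

G(0) = 0
G(1) = mex{0} = 1
G(2) = mex{1} = 0
G(3) = mex{0,0} = 1
G(4) = mex{1,1} = 0
G(5) = mex{0,0} = 1
G(6) = mex{1,1,0} = 2
G(7) = mex{2,0,1,0} = 3
G(8) = mex{3,1,0,1,0} = 2
G(9) = mex{2,2,1,0,1} = 3
G(10) = mex{3,3,0,1,0} = 2
G(11) = mex{2,2,1,0,1} = 3
G(12) = mex{3,3,2,1,0} = 4
G(13) = mex{4,2,3,2,1} = 0
G(14) = mex{0,3,2,3,2} = 1
G(15) = mex{1,4,3,2,3} = 0
G(16) = mex{0,0,2,3,2} = 1
G(17) = mex{1,1,3,2,3} = 0
G(18) = mex{0,0,4,3,2} = 1
G(19) = mex{1,1,0,4,3} = 2
G(20) = mex{2,0,1,0,4} = 3
G(21) = mex{3,1,0,1,0} = 2
G(22) = mex{2,2,1,0,1} = 3
G(23) = mex{3,3,0,1,0} = 2
G(24) = mex{2,2,1,0,1} = 3
G(25) = mex{3,3,2,1,0} = 4
G(26) = mex{4,2,3,2,1} = 0
G(27) = mex{0,3,2,3,2} = 1
G(n+13) = G(n) holds for n = 0,…,7 (a full window of length max(S) = 8), so the sequence is purely periodic with period 13.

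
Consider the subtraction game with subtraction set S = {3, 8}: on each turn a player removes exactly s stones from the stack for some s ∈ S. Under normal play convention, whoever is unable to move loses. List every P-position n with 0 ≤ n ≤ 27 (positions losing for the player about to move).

G(0) = 0
G(1) = mex{} = 0
G(2) = mex{} = 0
G(3) = mex{0} = 1
G(4) = mex{0} = 1
G(5) = mex{0} = 1
G(6) = mex{1} = 0
G(7) = mex{1} = 0
G(8) = mex{1,0} = 2
G(9) = mex{0,0} = 1
G(10) = mex{0,0} = 1
G(11) = mex{2,1} = 0
G(12) = mex{1,1} = 0
G(13) = mex{1,1} = 0
G(14) = mex{0,0} = 1
G(15) = mex{0,0} = 1
G(16) = mex{0,2} = 1
G(17) = mex{1,1} = 0
G(18) = mex{1,1} = 0
G(19) = mex{1,0} = 2
G(20) = mex{0,0} = 1
G(21) = mex{0,0} = 1
G(22) = mex{2,1} = 0
G(23) = mex{1,1} = 0
G(24) = mex{1,1} = 0
G(25) = mex{0,0} = 1
G(26) = mex{0,0} = 1
G(27) = mex{0,2} = 1
P-positions are exactly the n with G(n) = 0.

0, 1, 2, 6, 7, 11, 12, 13, 17, 18, 22, 23, 24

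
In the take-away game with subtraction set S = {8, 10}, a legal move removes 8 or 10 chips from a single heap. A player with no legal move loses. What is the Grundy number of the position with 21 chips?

G(0) = 0
G(1) = mex{} = 0
G(2) = mex{} = 0
G(3) = mex{} = 0
G(4) = mex{} = 0
G(5) = mex{} = 0
G(6) = mex{} = 0
G(7) = mex{} = 0
G(8) = mex{0} = 1
G(9) = mex{0} = 1
G(10) = mex{0,0} = 1
G(11) = mex{0,0} = 1
G(12) = mex{0,0} = 1
G(13) = mex{0,0} = 1
G(14) = mex{0,0} = 1
G(15) = mex{0,0} = 1
G(16) = mex{1,0} = 2
G(17) = mex{1,0} = 2
G(18) = mex{1,1} = 0
G(19) = mex{1,1} = 0
G(20) = mex{1,1} = 0
G(21) = mex{1,1} = 0

0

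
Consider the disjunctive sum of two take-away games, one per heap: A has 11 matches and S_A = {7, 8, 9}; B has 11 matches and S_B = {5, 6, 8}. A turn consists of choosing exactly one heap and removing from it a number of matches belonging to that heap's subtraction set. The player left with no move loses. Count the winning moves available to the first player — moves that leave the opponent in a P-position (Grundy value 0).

2

Heap A, S = {7, 8, 9}:
G(0) = 0
G(1) = mex{} = 0
G(2) = mex{} = 0
G(3) = mex{} = 0
G(4) = mex{} = 0
G(5) = mex{} = 0
G(6) = mex{} = 0
G(7) = mex{0} = 1
G(8) = mex{0,0} = 1
G(9) = mex{0,0,0} = 1
G(10) = mex{0,0,0} = 1
G(11) = mex{0,0,0} = 1
G_A(11) = 1.
Heap B, S = {5, 6, 8}:
n :  0  1  2  3  4  5  6  7  8  9 10 11
G :  0  0  0  0  0  1  1  1  1  1  2  2
G_B(11) = 2.
Combined Grundy value = 1 ⊕ 2 = 3.
A winning move leaves total XOR = 0, i.e. changes one component's Grundy value g to g ⊕ X where X is the current total.
Heap A: need g' = 1⊕3 = 2. Options: 11−7→G=0, 11−8→G=0, 11−9→G=0. Hits: 0.
Heap B: need g' = 2⊕3 = 1. Options: 11−5→G=1, 11−6→G=1, 11−8→G=0. Hits: 2.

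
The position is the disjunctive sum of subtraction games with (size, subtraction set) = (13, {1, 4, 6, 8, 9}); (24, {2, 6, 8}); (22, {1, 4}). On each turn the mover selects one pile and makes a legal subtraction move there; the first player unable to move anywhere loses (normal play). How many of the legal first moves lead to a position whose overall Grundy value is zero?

Pile A, S = {1, 4, 6, 8, 9}:
n :  0  1  2  3  4  5  6  7  8  9 10 11 12 13
G :  0  1  0  1  2  0  1  0  1  2  3  2  0  1
G_A(13) = 1.
Pile B, S = {2, 6, 8}:
G(0) = 0
G(1) = mex{} = 0
G(2) = mex{0} = 1
G(3) = mex{0} = 1
G(4) = mex{1} = 0
G(5) = mex{1} = 0
G(6) = mex{0,0} = 1
G(7) = mex{0,0} = 1
G(8) = mex{1,1,0} = 2
G(9) = mex{1,1,0} = 2
G(10) = mex{2,0,1} = 3
G(11) = mex{2,0,1} = 3
G(12) = mex{3,1,0} = 2
G(13) = mex{3,1,0} = 2
G(14) = mex{2,2,1} = 0
G(15) = mex{2,2,1} = 0
G(16) = mex{0,3,2} = 1
G(17) = mex{0,3,2} = 1
G(18) = mex{1,2,3} = 0
G(19) = mex{1,2,3} = 0
G(20) = mex{0,0,2} = 1
G(21) = mex{0,0,2} = 1
G(22) = mex{1,1,0} = 2
G(23) = mex{1,1,0} = 2
G(24) = mex{2,0,1} = 3
G_B(24) = 3.
Pile C, S = {1, 4}:
G(0) = 0
G(1) = mex{0} = 1
G(2) = mex{1} = 0
G(3) = mex{0} = 1
G(4) = mex{1,0} = 2
G(5) = mex{2,1} = 0
G(6) = mex{0,0} = 1
G(7) = mex{1,1} = 0
G(8) = mex{0,2} = 1
G(9) = mex{1,0} = 2
G(10) = mex{2,1} = 0
G(11) = mex{0,0} = 1
G(12) = mex{1,1} = 0
G(13) = mex{0,2} = 1
G(14) = mex{1,0} = 2
G(15) = mex{2,1} = 0
G(16) = mex{0,0} = 1
G(17) = mex{1,1} = 0
G(18) = mex{0,2} = 1
G(19) = mex{1,0} = 2
G(20) = mex{2,1} = 0
G(21) = mex{0,0} = 1
G(22) = mex{1,1} = 0
G_C(22) = 0.
Combined Grundy value = 1 ⊕ 3 ⊕ 0 = 2.
A winning move leaves total XOR = 0, i.e. changes one component's Grundy value g to g ⊕ X where X is the current total.
Pile A: need g' = 1⊕2 = 3. Options: 13−1→G=0, 13−4→G=2, 13−6→G=0, 13−8→G=0, 13−9→G=2. Hits: 0.
Pile B: need g' = 3⊕2 = 1. Options: 24−2→G=2, 24−6→G=0, 24−8→G=1. Hits: 1.
Pile C: need g' = 0⊕2 = 2. Options: 22−1→G=1, 22−4→G=1. Hits: 0.

1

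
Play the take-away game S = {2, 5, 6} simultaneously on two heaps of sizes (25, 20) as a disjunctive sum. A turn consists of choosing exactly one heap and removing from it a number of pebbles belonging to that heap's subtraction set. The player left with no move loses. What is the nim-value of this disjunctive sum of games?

All heaps use S = {2, 5, 6}:
n :  0  1  2  3  4  5  6  7  8  9 10 11 12 13 14 15 16 17 18 19 20 21 22 23 24 25
G :  0  0  1  1  0  2  1  3  0  2  1  0  0  1  1  0  2  1  3  0  2  1  0  0  1  1
Heap A: G(25) = 1.
Heap B: G(20) = 2.
Combined Grundy value = 1 ⊕ 2 = 3.

3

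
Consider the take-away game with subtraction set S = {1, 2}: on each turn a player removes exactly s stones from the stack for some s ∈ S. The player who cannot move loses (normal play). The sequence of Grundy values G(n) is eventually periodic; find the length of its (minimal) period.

3

n :  0  1  2  3  4  5  6  7  8  9 10 11 12 13 14
G :  0  1  2  0  1  2  0  1  2  0  1  2  0  1  2
G(n+3) = G(n) holds for n = 0,…,1 (a full window of length max(S) = 2), so the sequence is purely periodic with period 3.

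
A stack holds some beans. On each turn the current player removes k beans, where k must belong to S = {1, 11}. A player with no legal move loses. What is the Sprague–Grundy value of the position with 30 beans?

0

n :  0  1  2  3  4  5  6  7  8  9 10 11 12 13 14 15 16 17 18 19 20 21 22 23 24 25 26 27 28 29 30
G :  0  1  0  1  0  1  0  1  0  1  0  1  0  1  0  1  0  1  0  1  0  1  0  1  0  1  0  1  0  1  0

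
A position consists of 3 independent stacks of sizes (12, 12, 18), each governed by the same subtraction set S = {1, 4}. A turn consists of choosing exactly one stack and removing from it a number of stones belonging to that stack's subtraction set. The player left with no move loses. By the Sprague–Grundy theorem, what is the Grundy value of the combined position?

All stacks use S = {1, 4}:
n :  0  1  2  3  4  5  6  7  8  9 10 11 12 13 14 15 16 17 18
G :  0  1  0  1  2  0  1  0  1  2  0  1  0  1  2  0  1  0  1
Stack A: G(12) = 0.
Stack B: G(12) = 0.
Stack C: G(18) = 1.
Combined Grundy value = 0 ⊕ 0 ⊕ 1 = 1.

1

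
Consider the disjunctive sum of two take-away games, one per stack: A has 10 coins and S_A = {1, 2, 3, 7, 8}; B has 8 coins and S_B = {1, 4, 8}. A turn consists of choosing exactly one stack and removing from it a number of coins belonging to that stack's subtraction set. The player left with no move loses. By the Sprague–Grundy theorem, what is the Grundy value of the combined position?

Stack A, S = {1, 2, 3, 7, 8}:
n :  0  1  2  3  4  5  6  7  8  9 10
G :  0  1  2  3  0  1  2  3  4  0  1
G_A(10) = 1.
Stack B, S = {1, 4, 8}:
n : 0 1 2 3 4 5 6 7 8
G : 0 1 0 1 2 0 1 0 1
G_B(8) = 1.
Combined Grundy value = 1 ⊕ 1 = 0.

0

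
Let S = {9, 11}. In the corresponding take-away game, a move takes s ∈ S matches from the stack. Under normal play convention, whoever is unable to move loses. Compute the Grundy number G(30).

1

n :  0  1  2  3  4  5  6  7  8  9 10 11 12 13 14 15 16 17 18 19 20 21 22 23 24 25 26 27 28 29 30
G :  0  0  0  0  0  0  0  0  0  1  1  1  1  1  1  1  1  1  2  2  0  0  0  0  0  0  0  0  0  1  1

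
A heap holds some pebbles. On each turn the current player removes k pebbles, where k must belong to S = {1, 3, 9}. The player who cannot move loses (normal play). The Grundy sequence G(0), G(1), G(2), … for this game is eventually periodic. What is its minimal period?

2

n :  0  1  2  3  4  5  6  7  8  9 10 11 12 13 14
G :  0  1  0  1  0  1  0  1  0  1  0  1  0  1  0
G(n+2) = G(n) holds for n = 0,…,8 (a full window of length max(S) = 9), so the sequence is purely periodic with period 2.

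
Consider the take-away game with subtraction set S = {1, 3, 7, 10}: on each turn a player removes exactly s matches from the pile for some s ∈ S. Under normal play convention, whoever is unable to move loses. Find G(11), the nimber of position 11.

n :  0  1  2  3  4  5  6  7  8  9 10 11
G :  0  1  0  1  0  1  0  1  0  1  2  3

3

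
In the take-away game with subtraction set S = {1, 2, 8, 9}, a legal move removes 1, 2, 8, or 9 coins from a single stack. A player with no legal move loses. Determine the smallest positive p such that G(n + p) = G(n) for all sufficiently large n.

10

n :  0  1  2  3  4  5  6  7  8  9 10 11 12 13 14 15 16 17 18 19 20 21
G :  0  1  2  0  1  2  0  1  2  3  0  1  2  0  1  2  0  1  2  3  0  1
G(n+10) = G(n) holds for n = 0,…,8 (a full window of length max(S) = 9), so the sequence is purely periodic with period 10.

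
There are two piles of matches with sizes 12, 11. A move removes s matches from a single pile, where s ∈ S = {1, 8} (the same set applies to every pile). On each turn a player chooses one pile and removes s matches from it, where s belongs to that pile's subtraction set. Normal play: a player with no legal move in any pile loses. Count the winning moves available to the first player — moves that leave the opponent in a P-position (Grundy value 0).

4

All piles use S = {1, 8}:
G(0) = 0
G(1) = mex{0} = 1
G(2) = mex{1} = 0
G(3) = mex{0} = 1
G(4) = mex{1} = 0
G(5) = mex{0} = 1
G(6) = mex{1} = 0
G(7) = mex{0} = 1
G(8) = mex{1,0} = 2
G(9) = mex{2,1} = 0
G(10) = mex{0,0} = 1
G(11) = mex{1,1} = 0
G(12) = mex{0,0} = 1
Pile A: G(12) = 1.
Pile B: G(11) = 0.
Combined Grundy value = 1 ⊕ 0 = 1.
A winning move leaves total XOR = 0, i.e. changes one component's Grundy value g to g ⊕ X where X is the current total.
Pile A: need g' = 1⊕1 = 0. Options: 12−1→G=0, 12−8→G=0. Hits: 2.
Pile B: need g' = 0⊕1 = 1. Options: 11−1→G=1, 11−8→G=1. Hits: 2.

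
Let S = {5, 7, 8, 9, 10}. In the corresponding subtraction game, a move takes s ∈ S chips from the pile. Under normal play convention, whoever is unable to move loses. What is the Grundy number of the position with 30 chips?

G(0) = 0
G(1) = mex{} = 0
G(2) = mex{} = 0
G(3) = mex{} = 0
G(4) = mex{} = 0
G(5) = mex{0} = 1
G(6) = mex{0} = 1
G(7) = mex{0,0} = 1
G(8) = mex{0,0,0} = 1
G(9) = mex{0,0,0,0} = 1
G(10) = mex{1,0,0,0,0} = 2
G(11) = mex{1,0,0,0,0} = 2
G(12) = mex{1,1,0,0,0} = 2
G(13) = mex{1,1,1,0,0} = 2
G(14) = mex{1,1,1,1,0} = 2
G(15) = mex{2,1,1,1,1} = 0
G(16) = mex{2,1,1,1,1} = 0
G(17) = mex{2,2,1,1,1} = 0
G(18) = mex{2,2,2,1,1} = 0
G(19) = mex{2,2,2,2,1} = 0
G(20) = mex{0,2,2,2,2} = 1
G(21) = mex{0,2,2,2,2} = 1
G(22) = mex{0,0,2,2,2} = 1
G(23) = mex{0,0,0,2,2} = 1
G(24) = mex{0,0,0,0,2} = 1
G(25) = mex{1,0,0,0,0} = 2
G(26) = mex{1,0,0,0,0} = 2
G(27) = mex{1,1,0,0,0} = 2
G(28) = mex{1,1,1,0,0} = 2
G(29) = mex{1,1,1,1,0} = 2
G(30) = mex{2,1,1,1,1} = 0

0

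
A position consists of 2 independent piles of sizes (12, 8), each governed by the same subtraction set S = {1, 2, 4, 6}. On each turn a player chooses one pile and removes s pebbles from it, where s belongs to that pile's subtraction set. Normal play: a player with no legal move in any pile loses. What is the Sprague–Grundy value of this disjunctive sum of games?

All piles use S = {1, 2, 4, 6}:
n :  0  1  2  3  4  5  6  7  8  9 10 11 12
G :  0  1  2  0  1  2  3  4  0  1  2  0  1
Pile A: G(12) = 1.
Pile B: G(8) = 0.
Combined Grundy value = 1 ⊕ 0 = 1.

1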